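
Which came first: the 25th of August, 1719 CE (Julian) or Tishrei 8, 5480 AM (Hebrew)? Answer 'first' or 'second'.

The two dates have Julian Day Numbers 2349159 and 2349175 respectively.
Since 2349159 < 2349175, the first date comes first.

first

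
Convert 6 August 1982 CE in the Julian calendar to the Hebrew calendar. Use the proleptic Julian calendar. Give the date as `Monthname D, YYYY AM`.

Av 30, 5742 AM

The source date corresponds to 19 August 1982 in the Gregorian calendar (JDN 2445201).
That day falls on 30 Av 5742 AM in the Hebrew calendar.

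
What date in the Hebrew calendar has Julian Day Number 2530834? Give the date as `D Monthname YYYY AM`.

JDN 2530834 is 1 February 2217 in the Gregorian calendar.
In the Hebrew calendar that day is 24 Shevat 5977 AM.

24 Shevat 5977 AM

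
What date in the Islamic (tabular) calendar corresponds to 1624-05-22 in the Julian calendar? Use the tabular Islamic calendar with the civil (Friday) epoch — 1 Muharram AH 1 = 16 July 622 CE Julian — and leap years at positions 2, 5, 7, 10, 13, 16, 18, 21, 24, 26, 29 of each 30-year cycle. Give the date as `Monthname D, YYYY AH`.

Sha'ban 14, 1033 AH

Julian Day Number of the source date = 2314366.
Converting JDN 2314366 to the tabular Islamic calendar gives 14 Sha'ban 1033 AH.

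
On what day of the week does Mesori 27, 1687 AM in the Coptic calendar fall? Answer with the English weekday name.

Thursday

Equivalently 2 September 1971 Gregorian, JDN 2441197.
JDN 2441197 mod 7 = 3, and JDN 0 was a Monday, so this is a Thursday.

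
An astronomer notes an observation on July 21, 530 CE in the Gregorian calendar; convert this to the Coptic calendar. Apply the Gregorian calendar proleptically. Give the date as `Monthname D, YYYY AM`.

Julian Day Number of the source date = 1914840.
Converting JDN 1914840 to the Coptic calendar gives 25 Epip 246 AM.

Epip 25, 246 AM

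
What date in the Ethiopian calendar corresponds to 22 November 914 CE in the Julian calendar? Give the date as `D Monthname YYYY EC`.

The source date corresponds to 27 November 914 in the proleptic Gregorian calendar (JDN 2055222).
That day falls on 26 Hidar 907 EC in the Ethiopian calendar.

26 Hidar 907 EC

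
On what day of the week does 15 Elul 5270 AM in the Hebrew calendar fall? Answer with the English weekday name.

Equivalently 31 August 1510 Gregorian, JDN 2272818.
JDN 2272818 mod 7 = 2, and JDN 0 was a Monday, so this is a Wednesday.

Wednesday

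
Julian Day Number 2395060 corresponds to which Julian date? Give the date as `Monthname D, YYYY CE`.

JDN 2395060 is 8 May 1845 in the Gregorian calendar.
In the Julian calendar that day is April 26, 1845 CE.

April 26, 1845 CE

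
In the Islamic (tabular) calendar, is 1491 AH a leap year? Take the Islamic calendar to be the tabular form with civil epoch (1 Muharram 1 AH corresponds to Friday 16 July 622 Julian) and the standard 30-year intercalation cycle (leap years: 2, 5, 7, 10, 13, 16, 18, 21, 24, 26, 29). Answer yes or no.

yes

Year 1491 AH is year 21 of its 30-year cycle; leap positions are 2, 5, 7, 10, 13, 16, 18, 21, 24, 26, 29, so it is a leap year (355 days).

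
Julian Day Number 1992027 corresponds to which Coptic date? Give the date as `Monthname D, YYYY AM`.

Hathor 19, 458 AM

The proleptic Gregorian equivalent of JDN 1992027 is 19 November 741.
In the Coptic calendar that day is Hathor 19, 458 AM.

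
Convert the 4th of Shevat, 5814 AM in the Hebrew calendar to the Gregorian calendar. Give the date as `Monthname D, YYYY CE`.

January 13, 2054 CE

Both dates share Julian Day Number 2471281; in the Gregorian calendar that is 13 January 2054 CE.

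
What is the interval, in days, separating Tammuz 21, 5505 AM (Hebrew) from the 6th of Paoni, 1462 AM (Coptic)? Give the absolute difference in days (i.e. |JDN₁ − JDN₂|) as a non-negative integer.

325

First date → JDN 2358610; second date → JDN 2358935.
The interval is |2358610 − 2358935| = 325 days.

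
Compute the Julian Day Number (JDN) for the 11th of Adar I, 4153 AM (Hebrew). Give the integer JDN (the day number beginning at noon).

In the proleptic Gregorian calendar the same day is 9 February 393.
JDN 2299161 is 15 October 1582 CE (Gregorian); the target day is −434521 days from there, so JDN = 1864640.

1864640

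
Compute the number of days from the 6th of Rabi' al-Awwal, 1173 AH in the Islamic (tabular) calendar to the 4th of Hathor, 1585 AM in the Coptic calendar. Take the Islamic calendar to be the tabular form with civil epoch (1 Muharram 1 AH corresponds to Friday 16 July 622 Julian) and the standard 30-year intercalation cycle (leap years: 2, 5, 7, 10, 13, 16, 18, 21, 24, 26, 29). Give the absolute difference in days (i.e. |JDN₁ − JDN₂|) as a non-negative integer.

39827

First date → JDN 2363822; second date → JDN 2403649.
The interval is |2363822 − 2403649| = 39827 days.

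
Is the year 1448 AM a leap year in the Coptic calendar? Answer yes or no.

1448 mod 4 = 0; in the Coptic calendar a year is leap when year mod 4 = 3, so it is a common year.

no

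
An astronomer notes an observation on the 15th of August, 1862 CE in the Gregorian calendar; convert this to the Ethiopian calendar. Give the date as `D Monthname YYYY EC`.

Julian Day Number of the source date = 2401368.
Converting JDN 2401368 to the Ethiopian calendar gives 10 Nehase 1854 EC.

10 Nehase 1854 EC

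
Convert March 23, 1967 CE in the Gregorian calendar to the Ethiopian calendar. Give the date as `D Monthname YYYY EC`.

Julian Day Number of the source date = 2439573.
Converting JDN 2439573 to the Ethiopian calendar gives 14 Megabit 1959 EC.

14 Megabit 1959 EC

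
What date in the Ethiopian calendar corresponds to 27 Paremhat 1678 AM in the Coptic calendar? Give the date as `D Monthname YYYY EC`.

Julian Day Number of the source date = 2437760.
Converting JDN 2437760 to the Ethiopian calendar gives 27 Megabit 1954 EC.

27 Megabit 1954 EC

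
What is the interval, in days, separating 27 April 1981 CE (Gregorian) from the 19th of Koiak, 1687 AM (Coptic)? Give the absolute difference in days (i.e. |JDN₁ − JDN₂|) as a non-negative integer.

JDN of the first date = 2444722.
JDN of the second date = 2440949.
|2440949 − 2444722| = 3773.

3773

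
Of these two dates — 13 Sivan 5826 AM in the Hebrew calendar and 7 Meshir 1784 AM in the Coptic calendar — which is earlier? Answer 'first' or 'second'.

first

First date → JDN 2475808; second date → JDN 2476427.
JDN 2475808 < JDN 2476427, so the first date is earlier.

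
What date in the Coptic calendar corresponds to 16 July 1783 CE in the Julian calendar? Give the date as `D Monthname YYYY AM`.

22 Epip 1499 AM

Julian Day Number of the source date = 2372495.
Converting JDN 2372495 to the Coptic calendar gives 22 Epip 1499 AM.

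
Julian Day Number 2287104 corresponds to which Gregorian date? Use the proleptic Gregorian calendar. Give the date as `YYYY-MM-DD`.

JDN 2451545 is 1 Jan 2000; 2287104 is −164441 days from there.

1549-10-11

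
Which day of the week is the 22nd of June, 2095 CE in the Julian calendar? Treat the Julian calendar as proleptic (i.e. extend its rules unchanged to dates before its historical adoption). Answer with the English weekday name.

Tuesday

In the Gregorian calendar this is 5 July 2095 (JDN 2486429).
JDN 2486429 mod 7 = 1, and JDN 0 was a Monday, so this is a Tuesday.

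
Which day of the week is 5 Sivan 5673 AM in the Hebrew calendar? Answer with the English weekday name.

Tuesday

In the Gregorian calendar this is 10 June 1913 (JDN 2419929).
JDN 2419929 mod 7 = 1, and JDN 0 was a Monday, so this is a Tuesday.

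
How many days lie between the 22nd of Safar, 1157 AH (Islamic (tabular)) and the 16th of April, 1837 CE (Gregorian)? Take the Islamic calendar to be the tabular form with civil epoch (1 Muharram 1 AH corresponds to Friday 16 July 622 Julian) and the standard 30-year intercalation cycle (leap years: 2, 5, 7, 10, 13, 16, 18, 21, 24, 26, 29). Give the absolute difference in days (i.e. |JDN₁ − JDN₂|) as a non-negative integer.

JDN of the first date = 2358139.
JDN of the second date = 2392116.
|2392116 − 2358139| = 33977.

33977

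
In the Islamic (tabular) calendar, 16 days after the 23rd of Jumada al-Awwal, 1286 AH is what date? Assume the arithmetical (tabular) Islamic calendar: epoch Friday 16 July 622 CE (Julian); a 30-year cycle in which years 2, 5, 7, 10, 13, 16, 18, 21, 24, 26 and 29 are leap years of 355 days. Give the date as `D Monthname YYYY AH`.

9 Jumada al-Thani 1286 AH

JDN of the 23rd of Jumada al-Awwal, 1286 AH = 2403941.
2403941 + 16 = 2403957.
JDN 2403957 in the tabular Islamic calendar is 9 Jumada al-Thani 1286 AH.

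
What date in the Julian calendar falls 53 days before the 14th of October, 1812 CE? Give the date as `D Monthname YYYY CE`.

22 August 1812 CE

The starting date is JDN 2383178; 2383178 − 53 = 2383125.
JDN 2383125 corresponds to 22 August 1812 CE.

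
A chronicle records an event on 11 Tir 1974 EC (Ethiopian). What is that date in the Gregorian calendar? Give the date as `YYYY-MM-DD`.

Julian Day Number of the source date = 2444989.
Converting JDN 2444989 to the Gregorian calendar gives 19 January 1982 CE.

1982-01-19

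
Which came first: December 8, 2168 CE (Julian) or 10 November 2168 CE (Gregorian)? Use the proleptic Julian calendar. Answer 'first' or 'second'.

Converting both to JDN: 2513262 vs 2513220; the smaller is the second.

second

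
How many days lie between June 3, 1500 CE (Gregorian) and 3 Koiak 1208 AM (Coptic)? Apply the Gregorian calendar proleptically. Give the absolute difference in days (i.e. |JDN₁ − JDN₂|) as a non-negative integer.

First date → JDN 2269077; second date → JDN 2265979.
The interval is |2269077 − 2265979| = 3098 days.

3098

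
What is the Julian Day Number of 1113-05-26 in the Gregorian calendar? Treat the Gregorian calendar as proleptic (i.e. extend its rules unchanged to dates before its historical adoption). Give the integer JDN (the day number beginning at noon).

2127720

JDN 2400001 is 17 November 1858 CE (Gregorian), MJD 0; the target day is −272281 days from there, so JDN = 2127720.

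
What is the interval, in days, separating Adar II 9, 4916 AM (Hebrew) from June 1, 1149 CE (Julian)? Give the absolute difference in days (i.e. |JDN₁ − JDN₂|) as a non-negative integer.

JDN of the first date = 2143349.
JDN of the second date = 2140882.
|2140882 − 2143349| = 2467.

2467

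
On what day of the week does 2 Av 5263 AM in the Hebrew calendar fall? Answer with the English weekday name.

Tuesday

This is JDN 2270234 (4 August 1503 Gregorian).
JDN 2270234 mod 7 = 1, and JDN 0 was a Monday, so this is a Tuesday.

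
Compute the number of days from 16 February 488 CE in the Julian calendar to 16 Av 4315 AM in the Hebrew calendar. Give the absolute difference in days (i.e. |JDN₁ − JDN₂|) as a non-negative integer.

24626

First date → JDN 1899346; second date → JDN 1923972.
The interval is |1899346 − 1923972| = 24626 days.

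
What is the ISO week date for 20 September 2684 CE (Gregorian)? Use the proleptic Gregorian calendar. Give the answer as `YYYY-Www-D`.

2684-W38-6

The weekday is Saturday (ISO weekday 6).
That Saturday belongs to ISO week 38 of ISO year 2684.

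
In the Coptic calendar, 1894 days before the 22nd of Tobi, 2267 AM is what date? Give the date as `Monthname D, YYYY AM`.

Counting 1894 days back from JDN 2652827 reaches JDN 2650933, which is Hathor 14, 2262 AM.

Hathor 14, 2262 AM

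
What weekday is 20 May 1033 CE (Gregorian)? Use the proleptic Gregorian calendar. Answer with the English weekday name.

Monday

JDN 2098495 mod 7 = 0, and JDN 0 was a Monday, so this is a Monday.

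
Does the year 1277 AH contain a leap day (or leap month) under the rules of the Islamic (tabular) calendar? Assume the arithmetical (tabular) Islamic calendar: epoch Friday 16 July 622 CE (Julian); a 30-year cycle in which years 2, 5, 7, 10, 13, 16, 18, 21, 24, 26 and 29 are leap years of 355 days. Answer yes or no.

Year 1277 AH is year 17 of its 30-year cycle; leap positions are 2, 5, 7, 10, 13, 16, 18, 21, 24, 26, 29, so it is a common year (354 days).

no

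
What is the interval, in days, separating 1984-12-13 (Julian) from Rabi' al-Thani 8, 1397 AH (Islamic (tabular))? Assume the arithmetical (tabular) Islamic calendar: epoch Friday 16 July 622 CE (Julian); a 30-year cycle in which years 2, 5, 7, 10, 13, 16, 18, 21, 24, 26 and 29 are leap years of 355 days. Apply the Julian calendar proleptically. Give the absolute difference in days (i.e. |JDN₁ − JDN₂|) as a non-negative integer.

JDN of the first date = 2446061.
JDN of the second date = 2443232.
|2443232 − 2446061| = 2829.

2829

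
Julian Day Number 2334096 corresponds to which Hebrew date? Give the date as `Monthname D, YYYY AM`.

The Gregorian equivalent of JDN 2334096 is 8 June 1678.
In the Hebrew calendar that day is Sivan 18, 5438 AM.

Sivan 18, 5438 AM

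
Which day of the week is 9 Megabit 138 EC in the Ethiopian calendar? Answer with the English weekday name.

In the proleptic Gregorian calendar this is 4 March 146 (JDN 1774448).
1774448 ≡ 4 (mod 7); counting from Monday = 0 gives Friday.

Friday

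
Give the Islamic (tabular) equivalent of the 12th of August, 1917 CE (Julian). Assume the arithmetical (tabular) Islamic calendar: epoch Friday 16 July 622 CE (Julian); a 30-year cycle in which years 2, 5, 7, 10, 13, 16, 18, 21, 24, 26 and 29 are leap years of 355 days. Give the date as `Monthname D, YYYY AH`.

Dhu al-Qa'dah 7, 1335 AH

Julian Day Number of the source date = 2421466.
Converting JDN 2421466 to the tabular Islamic calendar gives 7 Dhu al-Qa'dah 1335 AH.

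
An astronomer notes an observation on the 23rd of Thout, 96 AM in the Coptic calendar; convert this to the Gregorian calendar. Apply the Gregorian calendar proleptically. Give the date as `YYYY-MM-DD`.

Julian Day Number of the source date = 1859751.
Converting JDN 1859751 to the Gregorian calendar gives 22 September 379 CE.

0379-09-22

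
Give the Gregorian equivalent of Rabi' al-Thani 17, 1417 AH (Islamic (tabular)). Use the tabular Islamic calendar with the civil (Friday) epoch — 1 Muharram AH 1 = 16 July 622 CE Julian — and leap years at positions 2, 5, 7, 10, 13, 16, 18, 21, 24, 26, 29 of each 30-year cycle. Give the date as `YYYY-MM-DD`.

Julian Day Number of the source date = 2450328.
Converting JDN 2450328 to the Gregorian calendar gives 1 September 1996 CE.

1996-09-01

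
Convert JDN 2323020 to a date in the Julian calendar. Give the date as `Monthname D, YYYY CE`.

The Gregorian equivalent of JDN 2323020 is 10 February 1648.
In the Julian calendar that day is January 31, 1648 CE.

January 31, 1648 CE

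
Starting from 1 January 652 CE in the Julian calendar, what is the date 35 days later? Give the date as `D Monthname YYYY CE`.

The starting date is JDN 1959201; 1959201 + 35 = 1959236.
JDN 1959236 corresponds to 5 February 652 CE.

5 February 652 CE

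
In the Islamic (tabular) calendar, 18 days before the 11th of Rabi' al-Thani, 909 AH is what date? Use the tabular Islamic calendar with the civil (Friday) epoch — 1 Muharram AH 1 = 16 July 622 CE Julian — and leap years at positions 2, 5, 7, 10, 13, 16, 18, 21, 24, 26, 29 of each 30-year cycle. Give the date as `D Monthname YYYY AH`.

23 Rabi' al-Awwal 909 AH

Counting 18 days back from JDN 2270304 reaches JDN 2270286, which is 23 Rabi' al-Awwal 909 AH.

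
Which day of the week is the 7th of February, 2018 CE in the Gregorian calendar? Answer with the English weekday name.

Since JDN mod 7 = 2 (0 = Monday), the day is Wednesday.

Wednesday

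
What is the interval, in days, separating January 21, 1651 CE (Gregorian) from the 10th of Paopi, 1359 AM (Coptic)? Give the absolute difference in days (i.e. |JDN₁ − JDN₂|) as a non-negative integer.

3018

First date → JDN 2324096; second date → JDN 2321078.
The interval is |2324096 − 2321078| = 3018 days.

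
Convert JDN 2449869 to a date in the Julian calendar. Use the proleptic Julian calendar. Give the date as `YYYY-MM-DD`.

1995-05-18

JDN 2449869 is 31 May 1995 in the Gregorian calendar.
In the Julian calendar that day is 1995-05-18.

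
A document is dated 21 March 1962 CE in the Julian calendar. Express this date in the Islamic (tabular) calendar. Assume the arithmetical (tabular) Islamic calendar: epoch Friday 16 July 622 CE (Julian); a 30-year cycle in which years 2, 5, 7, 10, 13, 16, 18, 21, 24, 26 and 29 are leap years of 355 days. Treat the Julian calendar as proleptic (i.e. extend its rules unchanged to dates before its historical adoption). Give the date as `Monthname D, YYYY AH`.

The source date corresponds to 3 April 1962 in the Gregorian calendar (JDN 2437758).
That day falls on 27 Shawwal 1381 AH in the tabular Islamic calendar.

Shawwal 27, 1381 AH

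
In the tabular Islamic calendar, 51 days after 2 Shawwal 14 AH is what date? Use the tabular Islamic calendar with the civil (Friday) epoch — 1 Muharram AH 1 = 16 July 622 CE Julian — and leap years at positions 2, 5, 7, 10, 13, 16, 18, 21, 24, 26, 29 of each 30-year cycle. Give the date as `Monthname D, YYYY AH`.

Dhu al-Qa'dah 24, 14 AH

Counting 51 days forward from JDN 1953314 reaches JDN 1953365, which is Dhu al-Qa'dah 24, 14 AH.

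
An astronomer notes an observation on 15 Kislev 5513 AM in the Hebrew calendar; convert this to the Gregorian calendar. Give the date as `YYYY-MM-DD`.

Julian Day Number of the source date = 2361291.
Converting JDN 2361291 to the Gregorian calendar gives 22 November 1752 CE.

1752-11-22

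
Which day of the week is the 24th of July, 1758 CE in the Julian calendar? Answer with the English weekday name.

In the Gregorian calendar this is 4 August 1758 (JDN 2363372).
2363372 ≡ 4 (mod 7); counting from Monday = 0 gives Friday.

Friday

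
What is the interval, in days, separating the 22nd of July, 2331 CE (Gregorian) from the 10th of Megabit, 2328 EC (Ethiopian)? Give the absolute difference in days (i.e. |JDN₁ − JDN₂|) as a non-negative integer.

1705

JDN of the first date = 2572642.
JDN of the second date = 2574347.
|2574347 − 2572642| = 1705.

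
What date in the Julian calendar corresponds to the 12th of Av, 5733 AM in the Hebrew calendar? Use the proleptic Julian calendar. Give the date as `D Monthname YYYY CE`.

The source date corresponds to 10 August 1973 in the Gregorian calendar (JDN 2441905).
That day falls on 28 July 1973 CE in the Julian calendar.

28 July 1973 CE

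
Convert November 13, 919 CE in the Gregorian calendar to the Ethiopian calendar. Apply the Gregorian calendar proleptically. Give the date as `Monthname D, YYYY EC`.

Julian Day Number of the source date = 2057034.
Converting JDN 2057034 to the Ethiopian calendar gives 11 Hidar 912 EC.

Hidar 11, 912 EC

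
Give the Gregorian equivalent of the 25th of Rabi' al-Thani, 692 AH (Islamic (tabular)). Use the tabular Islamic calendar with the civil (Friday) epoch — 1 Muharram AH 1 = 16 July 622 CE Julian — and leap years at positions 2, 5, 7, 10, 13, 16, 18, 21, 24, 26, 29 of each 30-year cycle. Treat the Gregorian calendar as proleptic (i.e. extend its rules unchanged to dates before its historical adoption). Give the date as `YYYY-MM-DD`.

Both dates share Julian Day Number 2193420; in the Gregorian calendar that is 11 April 1293 CE.

1293-04-11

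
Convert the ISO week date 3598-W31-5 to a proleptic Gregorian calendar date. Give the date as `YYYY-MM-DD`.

ISO week 1 of 3598 is the week containing the first Thursday of 3598.
Week 31, day 5 (Friday) lands on 3598-07-31.

3598-07-31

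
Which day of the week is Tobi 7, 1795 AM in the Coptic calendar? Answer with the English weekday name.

In the Gregorian calendar this is 15 January 2079 (JDN 2480414).
2480414 ≡ 6 (mod 7); counting from Monday = 0 gives Sunday.

Sunday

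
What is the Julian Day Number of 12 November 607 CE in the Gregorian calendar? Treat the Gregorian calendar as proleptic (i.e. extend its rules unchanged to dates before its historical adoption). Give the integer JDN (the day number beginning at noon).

1943077

JDN 2299161 is 15 October 1582 CE (Gregorian); the target day is −356084 days from there, so JDN = 1943077.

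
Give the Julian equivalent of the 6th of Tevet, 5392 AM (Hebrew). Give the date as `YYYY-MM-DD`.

1631-12-21

Julian Day Number of the source date = 2317135.
Converting JDN 2317135 to the Julian calendar gives 21 December 1631 CE.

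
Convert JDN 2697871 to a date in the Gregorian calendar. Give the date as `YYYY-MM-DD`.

2674-06-02

Counting from JDN 2299161 = 15 Oct 1582 gives an offset of 398710 days.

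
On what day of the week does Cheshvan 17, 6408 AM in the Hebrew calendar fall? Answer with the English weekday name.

This is JDN 2688168 (8 November 2647 Gregorian).
Since JDN mod 7 = 0 (0 = Monday), the day is Monday.

Monday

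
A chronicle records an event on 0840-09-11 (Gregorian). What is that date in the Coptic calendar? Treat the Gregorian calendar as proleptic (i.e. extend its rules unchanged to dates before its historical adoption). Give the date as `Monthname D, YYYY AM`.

Julian Day Number of the source date = 2028118.
Converting JDN 2028118 to the Coptic calendar gives 10 Thout 557 AM.

Thout 10, 557 AM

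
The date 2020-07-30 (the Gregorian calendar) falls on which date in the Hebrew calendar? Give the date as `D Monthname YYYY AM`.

Both dates share Julian Day Number 2459061; in the Hebrew calendar that is 9 Av 5780 AM.

9 Av 5780 AM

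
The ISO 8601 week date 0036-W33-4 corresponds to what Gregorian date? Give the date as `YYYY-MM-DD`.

0036-08-14

ISO week 1 of 36 is the week containing the first Thursday of 36.
Week 33, day 4 (Thursday) lands on 0036-08-14.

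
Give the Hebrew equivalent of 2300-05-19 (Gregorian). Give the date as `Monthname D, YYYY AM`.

Iyar 29, 6060 AM

Both dates share Julian Day Number 2561256; in the Hebrew calendar that is 29 Iyar 6060 AM.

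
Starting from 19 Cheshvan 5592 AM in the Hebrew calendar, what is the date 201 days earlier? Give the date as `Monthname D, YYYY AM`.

Nisan 25, 5591 AM

The starting date is JDN 2390117; 2390117 − 201 = 2389916.
JDN 2389916 corresponds to Nisan 25, 5591 AM.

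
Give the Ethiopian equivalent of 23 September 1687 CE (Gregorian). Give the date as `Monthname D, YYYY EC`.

Meskerem 15, 1680 EC

Julian Day Number of the source date = 2337490.
Converting JDN 2337490 to the Ethiopian calendar gives 15 Meskerem 1680 EC.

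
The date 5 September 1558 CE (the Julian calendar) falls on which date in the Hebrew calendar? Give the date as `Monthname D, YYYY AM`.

Elul 22, 5318 AM

Julian Day Number of the source date = 2290365.
Converting JDN 2290365 to the Hebrew calendar gives 22 Elul 5318 AM.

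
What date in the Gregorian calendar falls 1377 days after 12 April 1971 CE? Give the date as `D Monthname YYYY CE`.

18 January 1975 CE

JDN of 12 April 1971 CE = 2441054.
2441054 + 1377 = 2442431.
JDN 2442431 in the Gregorian calendar is 18 January 1975 CE.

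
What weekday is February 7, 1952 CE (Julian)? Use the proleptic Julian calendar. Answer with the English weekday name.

In the Gregorian calendar this is 20 February 1952 (JDN 2434063).
Since JDN mod 7 = 2 (0 = Monday), the day is Wednesday.

Wednesday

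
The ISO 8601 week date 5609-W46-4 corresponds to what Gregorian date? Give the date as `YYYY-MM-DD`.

5609-11-12

ISO week 1 of 5609 is the week containing the first Thursday of 5609.
Week 46, day 4 (Thursday) lands on 5609-11-12.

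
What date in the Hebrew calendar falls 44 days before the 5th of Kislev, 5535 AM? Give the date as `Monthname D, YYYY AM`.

The starting date is JDN 2369312; 2369312 − 44 = 2369268.
JDN 2369268 corresponds to Tishrei 20, 5535 AM.

Tishrei 20, 5535 AM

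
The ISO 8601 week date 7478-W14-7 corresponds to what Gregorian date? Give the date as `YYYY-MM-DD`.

ISO week 1 of 7478 is the week containing the first Thursday of 7478.
Week 14, day 7 (Sunday) lands on 7478-04-07.

7478-04-07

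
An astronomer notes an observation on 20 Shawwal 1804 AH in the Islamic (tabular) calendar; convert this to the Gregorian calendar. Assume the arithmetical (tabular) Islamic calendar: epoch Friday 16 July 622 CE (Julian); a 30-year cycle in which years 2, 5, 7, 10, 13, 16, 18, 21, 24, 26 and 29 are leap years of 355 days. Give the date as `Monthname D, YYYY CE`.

Both dates share Julian Day Number 2587648; in the Gregorian calendar that is 21 August 2372 CE.

August 21, 2372 CE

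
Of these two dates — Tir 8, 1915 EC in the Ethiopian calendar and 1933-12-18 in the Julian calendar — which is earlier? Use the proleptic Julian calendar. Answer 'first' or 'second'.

first

First date → JDN 2423436; second date → JDN 2427438.
JDN 2423436 < JDN 2427438, so the first date is earlier.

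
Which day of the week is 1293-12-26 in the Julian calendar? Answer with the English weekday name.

Saturday

In the proleptic Gregorian calendar this is 2 January 1294 (JDN 2193686).
2193686 ≡ 5 (mod 7); counting from Monday = 0 gives Saturday.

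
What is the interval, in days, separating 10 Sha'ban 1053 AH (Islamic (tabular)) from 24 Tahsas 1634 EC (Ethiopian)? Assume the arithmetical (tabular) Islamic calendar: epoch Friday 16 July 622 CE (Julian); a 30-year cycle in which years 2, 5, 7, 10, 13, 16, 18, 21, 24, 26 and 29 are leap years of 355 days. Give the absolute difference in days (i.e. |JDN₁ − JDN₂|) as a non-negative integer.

663

First date → JDN 2321450; second date → JDN 2320787.
The interval is |2321450 − 2320787| = 663 days.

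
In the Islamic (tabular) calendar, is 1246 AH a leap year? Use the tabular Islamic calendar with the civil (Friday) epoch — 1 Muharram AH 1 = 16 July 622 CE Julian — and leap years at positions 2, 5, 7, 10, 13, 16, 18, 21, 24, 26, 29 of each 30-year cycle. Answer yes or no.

Year 1246 AH is year 16 of its 30-year cycle; leap positions are 2, 5, 7, 10, 13, 16, 18, 21, 24, 26, 29, so it is a leap year (355 days).

yes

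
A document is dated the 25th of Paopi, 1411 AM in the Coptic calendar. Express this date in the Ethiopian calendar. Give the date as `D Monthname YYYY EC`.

The source date corresponds to 1 November 1694 in the Gregorian calendar (JDN 2340086).
That day falls on 25 Tikimt 1687 EC in the Ethiopian calendar.

25 Tikimt 1687 EC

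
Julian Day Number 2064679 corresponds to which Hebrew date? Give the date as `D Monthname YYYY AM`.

9 Cheshvan 4701 AM

The proleptic Gregorian equivalent of JDN 2064679 is 18 October 940.
In the Hebrew calendar that day is 9 Cheshvan 4701 AM.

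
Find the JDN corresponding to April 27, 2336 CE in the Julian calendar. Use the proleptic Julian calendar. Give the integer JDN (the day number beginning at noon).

2574399

In the Gregorian calendar the same day is 13 May 2336.
JDN 2299161 is 15 October 1582 CE (Gregorian); the target day is +275238 days from there, so JDN = 2574399.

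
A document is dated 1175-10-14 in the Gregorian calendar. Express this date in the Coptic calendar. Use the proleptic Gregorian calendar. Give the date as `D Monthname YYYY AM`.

Julian Day Number of the source date = 2150506.
Converting JDN 2150506 to the Coptic calendar gives 9 Paopi 892 AM.

9 Paopi 892 AM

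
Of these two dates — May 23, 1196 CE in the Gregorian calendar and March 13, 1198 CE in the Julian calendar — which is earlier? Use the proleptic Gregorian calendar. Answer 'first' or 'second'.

First date → JDN 2158033; second date → JDN 2158699.
JDN 2158033 < JDN 2158699, so the first date is earlier.

first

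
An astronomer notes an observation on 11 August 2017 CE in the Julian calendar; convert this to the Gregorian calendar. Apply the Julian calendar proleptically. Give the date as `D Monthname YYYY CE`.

At this point the Julian calendar is 13 days behind the Gregorian.
11 August 2017 Julian + 13 days → 24 August 2017 Gregorian.

24 August 2017 CE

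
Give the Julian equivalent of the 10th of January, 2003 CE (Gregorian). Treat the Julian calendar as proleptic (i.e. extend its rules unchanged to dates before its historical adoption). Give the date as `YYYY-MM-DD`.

2002-12-28

The Julian–Gregorian offset here is 13 days (Julian trailing).
10 January 2003 Gregorian − 13 days → 28 December 2002 Julian.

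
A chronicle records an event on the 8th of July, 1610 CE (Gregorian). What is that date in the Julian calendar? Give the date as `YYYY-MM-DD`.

1610-06-28

At this point the Julian calendar is 10 days behind the Gregorian.
8 July 1610 Gregorian − 10 days → 28 June 1610 Julian.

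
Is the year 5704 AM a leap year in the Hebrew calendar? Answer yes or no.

Hebrew year 5704 is year 4 of its 19-year Metonic cycle; leap years are at positions 3, 6, 8, 11, 14, 17, 19, so it is a common year (12 months).

no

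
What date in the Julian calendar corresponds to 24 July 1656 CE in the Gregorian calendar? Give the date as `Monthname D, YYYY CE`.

At this point the Julian calendar is 10 days behind the Gregorian.
24 July 1656 Gregorian − 10 days → 14 July 1656 Julian.

July 14, 1656 CE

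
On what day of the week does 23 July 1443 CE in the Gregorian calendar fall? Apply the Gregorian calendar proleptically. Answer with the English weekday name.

JDN 2248308 mod 7 = 6, and JDN 0 was a Monday, so this is a Sunday.

Sunday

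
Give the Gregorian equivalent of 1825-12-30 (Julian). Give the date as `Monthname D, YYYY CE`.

At this point the Julian calendar is 12 days behind the Gregorian.
30 December 1825 Julian + 12 days → 11 January 1826 Gregorian.

January 11, 1826 CE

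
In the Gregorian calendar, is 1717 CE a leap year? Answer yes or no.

no

1717 is not divisible by 4, so it is a common year.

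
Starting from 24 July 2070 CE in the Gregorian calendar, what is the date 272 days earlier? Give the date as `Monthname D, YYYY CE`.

October 25, 2069 CE

Counting 272 days back from JDN 2477317 reaches JDN 2477045, which is October 25, 2069 CE.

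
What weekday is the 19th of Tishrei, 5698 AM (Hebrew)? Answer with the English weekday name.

Friday

Equivalently 24 September 1937 Gregorian, JDN 2428801.
JDN 2428801 mod 7 = 4, and JDN 0 was a Monday, so this is a Friday.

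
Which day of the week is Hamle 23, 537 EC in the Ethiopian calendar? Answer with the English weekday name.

Monday

In the proleptic Gregorian calendar this is 19 July 545 (JDN 1920317).
JDN 1920317 mod 7 = 0, and JDN 0 was a Monday, so this is a Monday.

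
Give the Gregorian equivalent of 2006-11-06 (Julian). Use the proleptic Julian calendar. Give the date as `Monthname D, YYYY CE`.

November 19, 2006 CE

The Julian–Gregorian offset here is 13 days (Julian trailing).
6 November 2006 Julian + 13 days → 19 November 2006 Gregorian.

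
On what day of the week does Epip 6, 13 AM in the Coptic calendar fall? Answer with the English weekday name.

In the proleptic Gregorian calendar this is 30 June 297 (JDN 1829718).
Since JDN mod 7 = 2 (0 = Monday), the day is Wednesday.

Wednesday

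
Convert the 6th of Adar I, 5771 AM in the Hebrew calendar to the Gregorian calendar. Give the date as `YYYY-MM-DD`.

2011-02-10

Julian Day Number of the source date = 2455603.
Converting JDN 2455603 to the Gregorian calendar gives 10 February 2011 CE.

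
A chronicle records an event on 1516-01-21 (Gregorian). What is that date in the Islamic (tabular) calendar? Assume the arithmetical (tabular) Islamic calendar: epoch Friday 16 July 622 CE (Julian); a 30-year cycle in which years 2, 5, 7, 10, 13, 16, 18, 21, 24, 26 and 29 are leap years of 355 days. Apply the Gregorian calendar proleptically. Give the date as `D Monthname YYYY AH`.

6 Dhu al-Hijjah 921 AH

Both dates share Julian Day Number 2274787; in the tabular Islamic calendar that is 6 Dhu al-Hijjah 921 AH.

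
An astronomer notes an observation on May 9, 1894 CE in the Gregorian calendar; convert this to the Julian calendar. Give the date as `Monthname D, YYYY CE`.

For dates in this range the Gregorian date is 12 days ahead of the Julian.
9 May 1894 Gregorian − 12 days → 27 April 1894 Julian.

April 27, 1894 CE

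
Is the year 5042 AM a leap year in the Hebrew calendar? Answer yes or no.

no

Hebrew year 5042 is year 7 of its 19-year Metonic cycle; leap years are at positions 3, 6, 8, 11, 14, 17, 19, so it is a common year (12 months).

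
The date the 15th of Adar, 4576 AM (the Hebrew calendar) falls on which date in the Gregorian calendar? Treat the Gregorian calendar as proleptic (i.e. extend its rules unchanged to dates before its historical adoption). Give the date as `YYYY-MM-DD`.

Julian Day Number of the source date = 2019150.
Converting JDN 2019150 to the Gregorian calendar gives 22 February 816 CE.

0816-02-22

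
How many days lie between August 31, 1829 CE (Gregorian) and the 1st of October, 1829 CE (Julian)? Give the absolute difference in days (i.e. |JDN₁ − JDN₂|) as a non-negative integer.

JDN of the first date = 2389331.
JDN of the second date = 2389374.
|2389374 − 2389331| = 43.

43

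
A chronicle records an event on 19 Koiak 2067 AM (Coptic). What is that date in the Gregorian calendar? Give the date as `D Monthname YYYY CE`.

Both dates share Julian Day Number 2579744; in the Gregorian calendar that is 31 December 2350 CE.

31 December 2350 CE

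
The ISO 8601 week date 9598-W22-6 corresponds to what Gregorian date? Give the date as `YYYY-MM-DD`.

9598-05-30

ISO week 1 of 9598 is the week containing the first Thursday of 9598.
Week 22, day 6 (Saturday) lands on 9598-05-30.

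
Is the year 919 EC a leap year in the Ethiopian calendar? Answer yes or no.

yes

919 mod 4 = 3; in the Ethiopian calendar a year is leap when year mod 4 = 3, so it is a leap year.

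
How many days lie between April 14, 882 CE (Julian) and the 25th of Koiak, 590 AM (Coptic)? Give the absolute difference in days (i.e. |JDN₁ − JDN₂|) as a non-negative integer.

3036

First date → JDN 2043312; second date → JDN 2040276.
The interval is |2043312 − 2040276| = 3036 days.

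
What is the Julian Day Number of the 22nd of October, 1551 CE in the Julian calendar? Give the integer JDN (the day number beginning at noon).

2287855

In the proleptic Gregorian calendar the same day is 1 November 1551.
JDN 2451545 is 1 January 2000 CE (Gregorian); the target day is −163690 days from there, so JDN = 2287855.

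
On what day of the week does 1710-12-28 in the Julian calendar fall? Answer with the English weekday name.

In the Gregorian calendar this is 8 January 1711 (JDN 2345997).
JDN 2345997 mod 7 = 3, and JDN 0 was a Monday, so this is a Thursday.

Thursday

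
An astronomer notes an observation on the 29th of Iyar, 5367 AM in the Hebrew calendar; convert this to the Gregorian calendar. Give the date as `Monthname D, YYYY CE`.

Julian Day Number of the source date = 2308150.
Converting JDN 2308150 to the Gregorian calendar gives 26 May 1607 CE.

May 26, 1607 CE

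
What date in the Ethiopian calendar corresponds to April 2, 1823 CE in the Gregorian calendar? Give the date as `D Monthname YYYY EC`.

25 Megabit 1815 EC

Both dates share Julian Day Number 2386988; in the Ethiopian calendar that is 25 Megabit 1815 EC.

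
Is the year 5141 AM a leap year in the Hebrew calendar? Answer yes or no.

Hebrew year 5141 is year 11 of its 19-year Metonic cycle; leap years are at positions 3, 6, 8, 11, 14, 17, 19, so it is a leap year (13 months).

yes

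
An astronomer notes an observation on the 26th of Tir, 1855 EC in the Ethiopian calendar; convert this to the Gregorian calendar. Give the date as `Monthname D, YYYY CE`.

February 2, 1863 CE

Julian Day Number of the source date = 2401539.
Converting JDN 2401539 to the Gregorian calendar gives 2 February 1863 CE.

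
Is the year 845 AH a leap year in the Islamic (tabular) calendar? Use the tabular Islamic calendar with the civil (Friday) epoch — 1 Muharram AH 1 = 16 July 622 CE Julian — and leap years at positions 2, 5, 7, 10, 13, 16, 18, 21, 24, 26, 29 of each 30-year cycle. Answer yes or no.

yes

Year 845 AH is year 5 of its 30-year cycle; leap positions are 2, 5, 7, 10, 13, 16, 18, 21, 24, 26, 29, so it is a leap year (355 days).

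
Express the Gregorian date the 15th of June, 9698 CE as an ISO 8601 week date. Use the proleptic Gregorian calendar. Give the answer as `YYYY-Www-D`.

The weekday is Sunday (ISO weekday 7).
That Sunday belongs to ISO week 24 of ISO year 9698.

9698-W24-7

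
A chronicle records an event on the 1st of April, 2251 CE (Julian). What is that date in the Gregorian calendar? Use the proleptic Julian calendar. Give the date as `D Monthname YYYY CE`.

At this point the Julian calendar is 15 days behind the Gregorian.
1 April 2251 Julian + 15 days → 16 April 2251 Gregorian.

16 April 2251 CE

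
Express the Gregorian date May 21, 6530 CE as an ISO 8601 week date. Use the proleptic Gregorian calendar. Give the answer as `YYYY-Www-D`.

The weekday is Sunday (ISO weekday 7).
That Sunday belongs to ISO week 20 of ISO year 6530.

6530-W20-7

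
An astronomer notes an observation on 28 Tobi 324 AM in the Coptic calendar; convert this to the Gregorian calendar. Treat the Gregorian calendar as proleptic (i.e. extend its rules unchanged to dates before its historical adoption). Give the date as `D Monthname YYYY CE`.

27 January 608 CE

Julian Day Number of the source date = 1943153.
Converting JDN 1943153 to the Gregorian calendar gives 27 January 608 CE.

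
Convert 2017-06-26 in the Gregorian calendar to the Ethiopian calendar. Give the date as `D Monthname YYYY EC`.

Julian Day Number of the source date = 2457931.
Converting JDN 2457931 to the Ethiopian calendar gives 19 Sene 2009 EC.

19 Sene 2009 EC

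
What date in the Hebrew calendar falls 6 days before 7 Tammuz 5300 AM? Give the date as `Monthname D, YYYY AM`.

Tammuz 1, 5300 AM

The starting date is JDN 2283706; 2283706 − 6 = 2283700.
JDN 2283700 corresponds to Tammuz 1, 5300 AM.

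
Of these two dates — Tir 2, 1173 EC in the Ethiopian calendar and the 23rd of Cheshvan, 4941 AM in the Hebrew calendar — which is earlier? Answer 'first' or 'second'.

second

First date → JDN 2152415; second date → JDN 2152370.
JDN 2152370 < JDN 2152415, so the second date is earlier.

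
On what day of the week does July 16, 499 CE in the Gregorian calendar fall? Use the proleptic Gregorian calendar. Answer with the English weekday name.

JDN 1903513 mod 7 = 3, and JDN 0 was a Monday, so this is a Thursday.

Thursday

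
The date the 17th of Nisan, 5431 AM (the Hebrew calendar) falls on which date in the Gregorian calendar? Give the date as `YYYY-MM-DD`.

1671-03-28

Julian Day Number of the source date = 2331467.
Converting JDN 2331467 to the Gregorian calendar gives 28 March 1671 CE.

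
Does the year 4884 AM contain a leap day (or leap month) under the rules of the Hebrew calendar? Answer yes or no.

Hebrew year 4884 is year 1 of its 19-year Metonic cycle; leap years are at positions 3, 6, 8, 11, 14, 17, 19, so it is a common year (12 months).

no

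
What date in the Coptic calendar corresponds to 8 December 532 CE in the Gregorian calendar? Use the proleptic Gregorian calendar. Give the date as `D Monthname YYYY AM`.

10 Koiak 249 AM

Julian Day Number of the source date = 1915711.
Converting JDN 1915711 to the Coptic calendar gives 10 Koiak 249 AM.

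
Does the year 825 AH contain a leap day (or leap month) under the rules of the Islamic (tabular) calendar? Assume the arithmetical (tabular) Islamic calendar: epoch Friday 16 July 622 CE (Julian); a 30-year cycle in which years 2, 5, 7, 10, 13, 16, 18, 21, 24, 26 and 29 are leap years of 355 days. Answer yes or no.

no

Year 825 AH is year 15 of its 30-year cycle; leap positions are 2, 5, 7, 10, 13, 16, 18, 21, 24, 26, 29, so it is a common year (354 days).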